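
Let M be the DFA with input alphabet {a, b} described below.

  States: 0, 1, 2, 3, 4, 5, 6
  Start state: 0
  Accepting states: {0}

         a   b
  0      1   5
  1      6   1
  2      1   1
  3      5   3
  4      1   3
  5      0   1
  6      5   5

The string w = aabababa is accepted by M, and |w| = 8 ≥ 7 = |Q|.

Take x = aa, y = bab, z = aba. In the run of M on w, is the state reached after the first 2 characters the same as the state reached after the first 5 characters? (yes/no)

Run of M on the first 5 characters of w = a a b a b:
  step 0: 0  (start)
  step 1: 1  (read a: 0→1)
  step 2: 6  (read a: 1→6)
  step 3: 5  (read b: 6→5)
  step 4: 0  (read a: 5→0)
  step 5: 5  (read b: 0→5)

After x (step 2): 6. After xy (step 5): 5.
They differ (6 ≠ 5), so y is not a cycle from the state after x; this split is not the one the pumping-lemma construction produces, and pumping y need not keep the string in L(M).

no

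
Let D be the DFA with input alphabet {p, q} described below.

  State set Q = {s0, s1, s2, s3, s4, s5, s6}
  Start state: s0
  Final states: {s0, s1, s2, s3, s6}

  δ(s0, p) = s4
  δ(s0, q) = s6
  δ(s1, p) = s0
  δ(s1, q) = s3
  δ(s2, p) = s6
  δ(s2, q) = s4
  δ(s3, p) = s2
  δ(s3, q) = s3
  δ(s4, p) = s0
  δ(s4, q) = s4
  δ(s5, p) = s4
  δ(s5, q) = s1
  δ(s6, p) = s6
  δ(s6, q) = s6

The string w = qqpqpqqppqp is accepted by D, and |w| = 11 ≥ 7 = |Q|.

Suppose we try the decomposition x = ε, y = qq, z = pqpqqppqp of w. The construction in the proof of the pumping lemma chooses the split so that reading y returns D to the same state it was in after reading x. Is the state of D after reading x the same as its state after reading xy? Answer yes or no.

no

State sequence: s0 -q-> s6 -q-> s6

After x (step 0): s0. After xy (step 2): s6.
They differ (s0 ≠ s6), so y is not a cycle from the state after x; this split is not the one the pumping-lemma construction produces, and pumping y need not keep the string in L(D).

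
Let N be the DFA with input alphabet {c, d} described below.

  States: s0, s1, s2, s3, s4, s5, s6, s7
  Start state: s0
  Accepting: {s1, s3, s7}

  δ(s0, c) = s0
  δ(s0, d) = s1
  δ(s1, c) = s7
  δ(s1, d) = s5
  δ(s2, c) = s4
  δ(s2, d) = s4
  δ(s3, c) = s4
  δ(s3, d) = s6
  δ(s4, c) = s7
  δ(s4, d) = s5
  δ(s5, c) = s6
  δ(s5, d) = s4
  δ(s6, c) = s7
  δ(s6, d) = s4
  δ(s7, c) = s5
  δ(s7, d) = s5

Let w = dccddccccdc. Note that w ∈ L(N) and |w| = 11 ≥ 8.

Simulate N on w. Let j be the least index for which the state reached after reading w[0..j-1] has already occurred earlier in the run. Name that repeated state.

Run of N on w = d c c d d c c c c d c:
  step 0: s0  (start)
  step 1: s1  (read d: s0→s1)
  step 2: s7  (read c: s1→s7)
  step 3: s5  (read c: s7→s5)
  step 4: s4  (read d: s5→s4)
  step 5: s5  (read d: s4→s5)   ← first repeat (s5 seen earlier)
  step 6: s6  (read c: s5→s6)
  step 7: s7  (read c: s6→s7)
  step 8: s5  (read c: s7→s5)
  step 9: s6  (read c: s5→s6)
  step 10: s4  (read d: s6→s4)
  step 11: s7  (read c: s4→s7)

The earliest repeat is at step j = 5: N is in s5, which it already visited at step i = 3.
The DFA has 8 states, so the proof of the pumping lemma guarantees a repeated state among the first 8+1 visited; the segment between the two visits is the pumpable y.

s5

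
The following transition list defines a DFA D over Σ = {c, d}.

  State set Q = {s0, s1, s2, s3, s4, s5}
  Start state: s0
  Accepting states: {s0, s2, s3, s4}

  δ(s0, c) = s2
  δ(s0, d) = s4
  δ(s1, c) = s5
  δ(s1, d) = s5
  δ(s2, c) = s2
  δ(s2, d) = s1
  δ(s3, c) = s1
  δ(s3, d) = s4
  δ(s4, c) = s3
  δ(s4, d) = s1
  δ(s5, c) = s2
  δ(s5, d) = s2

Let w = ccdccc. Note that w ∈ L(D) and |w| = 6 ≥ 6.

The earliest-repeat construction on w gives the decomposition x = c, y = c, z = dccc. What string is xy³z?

xy^3z = c·c·c·c·dccc = ccccdccc.
Reading y = c takes D from s2 back to s2, so after x·y·y·y the machine is still in s2, and z then leads to the accepting state s2. Hence ccccdccc ∈ L(D).

ccccdccc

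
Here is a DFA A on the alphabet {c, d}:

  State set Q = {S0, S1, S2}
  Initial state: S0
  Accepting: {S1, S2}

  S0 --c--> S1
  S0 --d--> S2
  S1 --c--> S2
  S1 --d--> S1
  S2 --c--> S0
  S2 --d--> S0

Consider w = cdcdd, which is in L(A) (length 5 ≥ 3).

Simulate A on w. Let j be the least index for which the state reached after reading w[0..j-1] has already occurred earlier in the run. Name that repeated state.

S1

Run of A on w = c d c d d:
  step 0: S0  (start)
  step 1: S1  (read c: S0→S1)
  step 2: S1  (read d: S1→S1)   ← first repeat (S1 seen earlier)
  step 3: S2  (read c: S1→S2)
  step 4: S0  (read d: S2→S0)
  step 5: S2  (read d: S0→S2)

The earliest repeat is at step j = 2: A is in S1, which it already visited at step i = 1.
With |Q| = 3, pigeonhole forces a state repeat no later than step 3; the substring read between the first and second visits to that state can be pumped.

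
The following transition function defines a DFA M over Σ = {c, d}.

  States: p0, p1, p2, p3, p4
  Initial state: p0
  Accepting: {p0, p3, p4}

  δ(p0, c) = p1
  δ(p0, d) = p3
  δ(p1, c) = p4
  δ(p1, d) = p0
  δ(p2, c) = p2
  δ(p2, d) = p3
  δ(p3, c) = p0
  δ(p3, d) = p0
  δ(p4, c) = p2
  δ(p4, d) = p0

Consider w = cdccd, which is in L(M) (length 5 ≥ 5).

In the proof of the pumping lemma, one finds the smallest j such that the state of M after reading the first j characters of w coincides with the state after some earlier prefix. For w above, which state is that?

p0

Run of M on w = c d c c d:
  step 0: p0  (start)
  step 1: p1  (read c: p0→p1)
  step 2: p0  (read d: p1→p0)   ← first repeat (p0 seen earlier)
  step 3: p1  (read c: p0→p1)
  step 4: p4  (read c: p1→p4)
  step 5: p0  (read d: p4→p0)

The earliest repeat is at step j = 2: M is in p0, which it already visited at step i = 0.
The DFA has 5 states, so the proof of the pumping lemma guarantees a repeated state among the first 5+1 visited; the segment between the two visits is the pumpable y.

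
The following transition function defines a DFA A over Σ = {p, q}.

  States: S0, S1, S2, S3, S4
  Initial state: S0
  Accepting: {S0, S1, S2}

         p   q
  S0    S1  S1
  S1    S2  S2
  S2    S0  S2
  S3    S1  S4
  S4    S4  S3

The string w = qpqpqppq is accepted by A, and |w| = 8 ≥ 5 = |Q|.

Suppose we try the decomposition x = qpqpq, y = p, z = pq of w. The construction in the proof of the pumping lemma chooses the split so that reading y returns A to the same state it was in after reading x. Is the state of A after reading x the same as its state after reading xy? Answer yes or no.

no

State sequence: S0 -q-> S1 -p-> S2 -q-> S2 -p-> S0 -q-> S1 -p-> S2

After x (step 5): S1. After xy (step 6): S2.
They differ (S1 ≠ S2), so y is not a cycle from the state after x; this split is not the one the pumping-lemma construction produces, and pumping y need not keep the string in L(A).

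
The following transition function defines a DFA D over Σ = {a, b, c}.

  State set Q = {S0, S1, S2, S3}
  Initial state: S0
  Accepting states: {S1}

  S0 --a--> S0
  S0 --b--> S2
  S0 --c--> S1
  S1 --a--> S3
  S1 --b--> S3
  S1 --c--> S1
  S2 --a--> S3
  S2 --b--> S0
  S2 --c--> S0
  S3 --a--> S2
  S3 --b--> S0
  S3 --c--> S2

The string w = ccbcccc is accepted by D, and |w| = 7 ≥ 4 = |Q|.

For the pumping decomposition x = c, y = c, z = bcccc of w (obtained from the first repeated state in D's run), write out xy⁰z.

xy⁰z = xz = c·bcccc = cbcccc.
Reading y = c takes D from S1 back to S1, so after x the machine is still in S1, and z then leads to the accepting state S1. Hence cbcccc ∈ L(D).

cbcccc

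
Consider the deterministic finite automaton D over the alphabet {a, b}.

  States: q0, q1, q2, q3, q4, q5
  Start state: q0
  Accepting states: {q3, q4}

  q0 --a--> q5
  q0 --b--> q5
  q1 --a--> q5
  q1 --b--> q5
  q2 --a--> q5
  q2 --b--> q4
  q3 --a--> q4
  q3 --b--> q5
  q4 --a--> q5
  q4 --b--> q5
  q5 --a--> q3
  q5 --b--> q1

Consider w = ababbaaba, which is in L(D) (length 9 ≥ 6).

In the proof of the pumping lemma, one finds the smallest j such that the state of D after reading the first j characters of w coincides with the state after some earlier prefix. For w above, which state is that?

State sequence: q0 -a-> q5 -b-> q1 -a-> q5 -b-> q1 -b-> q5 -a-> q3 -a-> q4 -b-> q5 -a-> q3
First repeat at step 3: q5 was already visited.

The earliest repeat is at step j = 3: D is in q5, which it already visited at step i = 1.
Pumping length from the standard proof: p = 6 (the number of states). The repeated state found above gives |xy| = j ≤ 6 and |y| = j − i ≥ 1.

q5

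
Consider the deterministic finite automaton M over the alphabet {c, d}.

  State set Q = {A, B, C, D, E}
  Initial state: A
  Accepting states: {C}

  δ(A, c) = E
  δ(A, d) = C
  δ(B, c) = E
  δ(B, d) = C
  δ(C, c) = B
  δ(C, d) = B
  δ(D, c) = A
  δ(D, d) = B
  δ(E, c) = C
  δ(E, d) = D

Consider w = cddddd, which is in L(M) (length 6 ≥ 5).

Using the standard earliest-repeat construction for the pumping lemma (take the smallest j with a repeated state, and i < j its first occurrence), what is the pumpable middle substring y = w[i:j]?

State sequence: A -c-> E -d-> D -d-> B -d-> C -d-> B -d-> C
First repeat at step 5: B was already visited.

So i = 3, j = 5, giving x = w[0:3] = cdd, y = w[3:5] = dd, z = w[5:6] = d.
Check: |xy| = 5 ≤ 5 and |y| = 2 ≥ 1. Reading y takes M from B back to B, so every xyⁱz is accepted.

dd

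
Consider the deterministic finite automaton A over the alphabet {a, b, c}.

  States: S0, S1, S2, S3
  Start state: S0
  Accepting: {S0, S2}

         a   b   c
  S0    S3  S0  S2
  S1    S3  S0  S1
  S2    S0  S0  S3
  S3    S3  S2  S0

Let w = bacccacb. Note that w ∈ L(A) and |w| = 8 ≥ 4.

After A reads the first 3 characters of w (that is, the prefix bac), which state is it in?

S0

Run of A on the first 3 characters of w = b a c:
  step 0: S0  (start)
  step 1: S0  (read b: S0→S0)
  step 2: S3  (read a: S0→S3)
  step 3: S0  (read c: S3→S0)

After reading 3 characters, A is in state S0.
(This kind of state-tracing is the core of the pumping-lemma construction: with 4 states, pigeonhole forces a repeat within the first 4 steps.)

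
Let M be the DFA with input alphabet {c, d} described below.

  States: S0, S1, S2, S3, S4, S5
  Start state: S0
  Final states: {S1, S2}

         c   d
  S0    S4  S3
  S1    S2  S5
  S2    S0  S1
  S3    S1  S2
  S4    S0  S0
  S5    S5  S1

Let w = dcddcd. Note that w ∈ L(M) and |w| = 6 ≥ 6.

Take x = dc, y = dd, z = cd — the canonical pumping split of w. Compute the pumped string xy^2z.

dcddddcd

xy^2z = dc·dd·dd·cd = dcddddcd.
Reading y = dd takes M from S1 back to S1, so after x·y·y the machine is still in S1, and z then leads to the accepting state S1. Hence dcddddcd ∈ L(M).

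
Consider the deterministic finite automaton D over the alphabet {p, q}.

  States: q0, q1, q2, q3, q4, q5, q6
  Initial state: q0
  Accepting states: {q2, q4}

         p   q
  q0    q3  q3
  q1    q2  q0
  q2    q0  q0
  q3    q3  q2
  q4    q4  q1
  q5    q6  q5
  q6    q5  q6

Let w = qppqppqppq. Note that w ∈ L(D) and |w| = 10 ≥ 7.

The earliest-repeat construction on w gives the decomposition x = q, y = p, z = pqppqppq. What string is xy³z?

qppppqppqppq

xy^3z = q·p·p·p·pqppqppq = qppppqppqppq.
Reading y = p takes D from q3 back to q3, so after x·y·y·y the machine is still in q3, and z then leads to the accepting state q2. Hence qppppqppqppq ∈ L(D).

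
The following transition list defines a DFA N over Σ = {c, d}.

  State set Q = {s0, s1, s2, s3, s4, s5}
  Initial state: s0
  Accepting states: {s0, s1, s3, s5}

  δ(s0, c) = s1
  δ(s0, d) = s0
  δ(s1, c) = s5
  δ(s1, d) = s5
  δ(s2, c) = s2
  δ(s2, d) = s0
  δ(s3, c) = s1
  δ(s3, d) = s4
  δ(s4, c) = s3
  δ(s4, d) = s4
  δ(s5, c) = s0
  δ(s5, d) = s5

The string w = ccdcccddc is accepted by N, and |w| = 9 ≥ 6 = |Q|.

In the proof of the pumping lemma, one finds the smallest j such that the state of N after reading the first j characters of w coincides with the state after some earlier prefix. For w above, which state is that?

s5

State sequence: s0 -c-> s1 -c-> s5 -d-> s5 -c-> s0 -c-> s1 -c-> s5 -d-> s5 -d-> s5 -c-> s0
First repeat at step 3: s5 was already visited.

The earliest repeat is at step j = 3: N is in s5, which it already visited at step i = 2.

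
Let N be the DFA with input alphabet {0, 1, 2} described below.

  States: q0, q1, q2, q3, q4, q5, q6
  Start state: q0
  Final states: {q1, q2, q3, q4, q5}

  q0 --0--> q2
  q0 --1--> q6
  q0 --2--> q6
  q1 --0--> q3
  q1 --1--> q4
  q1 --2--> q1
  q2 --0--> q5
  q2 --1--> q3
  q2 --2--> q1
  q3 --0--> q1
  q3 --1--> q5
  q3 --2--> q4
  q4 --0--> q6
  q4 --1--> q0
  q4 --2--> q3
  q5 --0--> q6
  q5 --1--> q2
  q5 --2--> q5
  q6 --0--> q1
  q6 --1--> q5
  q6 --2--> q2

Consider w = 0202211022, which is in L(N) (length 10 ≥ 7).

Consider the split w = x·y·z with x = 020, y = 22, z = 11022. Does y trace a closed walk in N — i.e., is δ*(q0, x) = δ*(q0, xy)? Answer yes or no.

Run of N on the first 5 characters of w = 0 2 0 2 2:
  step 0: q0  (start)
  step 1: q2  (read 0: q0→q2)
  step 2: q1  (read 2: q2→q1)
  step 3: q3  (read 0: q1→q3)
  step 4: q4  (read 2: q3→q4)
  step 5: q3  (read 2: q4→q3)

After x (step 3): q3. After xy (step 5): q3.
They match, so y = 22 drives N around a cycle from q3 back to itself; pumping y any number of times keeps N in q3 before reading z, and xyⁱz ∈ L(N) for every i ≥ 0.

yes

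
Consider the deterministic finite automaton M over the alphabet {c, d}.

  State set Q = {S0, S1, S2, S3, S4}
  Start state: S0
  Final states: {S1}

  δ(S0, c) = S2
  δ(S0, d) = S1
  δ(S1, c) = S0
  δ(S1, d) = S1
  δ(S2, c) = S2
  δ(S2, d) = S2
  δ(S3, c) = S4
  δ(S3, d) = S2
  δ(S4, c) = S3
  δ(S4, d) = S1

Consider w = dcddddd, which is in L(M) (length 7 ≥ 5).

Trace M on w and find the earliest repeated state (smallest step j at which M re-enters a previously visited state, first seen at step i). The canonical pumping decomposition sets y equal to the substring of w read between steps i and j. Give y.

dc

Run of M on w = d c d d d d d:
  step 0: S0  (start)
  step 1: S1  (read d: S0→S1)
  step 2: S0  (read c: S1→S0)   ← first repeat (S0 seen earlier)
  step 3: S1  (read d: S0→S1)
  step 4: S1  (read d: S1→S1)
  step 5: S1  (read d: S1→S1)
  step 6: S1  (read d: S1→S1)
  step 7: S1  (read d: S1→S1)

So i = 0, j = 2, giving x = w[0:0] = ε, y = w[0:2] = dc, z = w[2:7] = ddddd.
Check: |xy| = 2 ≤ 5 and |y| = 2 ≥ 1. Reading y takes M from S0 back to S0, so every xyⁱz is accepted.
The DFA has 5 states, so the proof of the pumping lemma guarantees a repeated state among the first 5+1 visited; the segment between the two visits is the pumpable y.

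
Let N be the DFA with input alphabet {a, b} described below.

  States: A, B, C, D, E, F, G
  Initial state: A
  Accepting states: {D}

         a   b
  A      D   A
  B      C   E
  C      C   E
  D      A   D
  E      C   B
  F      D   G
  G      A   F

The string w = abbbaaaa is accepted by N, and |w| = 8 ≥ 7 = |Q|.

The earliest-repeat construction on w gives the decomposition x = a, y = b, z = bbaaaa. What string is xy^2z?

xy^2z = a·b·b·bbaaaa = abbbbaaaa.
Reading y = b takes N from D back to D, so after x·y·y the machine is still in D, and z then leads to the accepting state D. Hence abbbbaaaa ∈ L(N).

abbbbaaaa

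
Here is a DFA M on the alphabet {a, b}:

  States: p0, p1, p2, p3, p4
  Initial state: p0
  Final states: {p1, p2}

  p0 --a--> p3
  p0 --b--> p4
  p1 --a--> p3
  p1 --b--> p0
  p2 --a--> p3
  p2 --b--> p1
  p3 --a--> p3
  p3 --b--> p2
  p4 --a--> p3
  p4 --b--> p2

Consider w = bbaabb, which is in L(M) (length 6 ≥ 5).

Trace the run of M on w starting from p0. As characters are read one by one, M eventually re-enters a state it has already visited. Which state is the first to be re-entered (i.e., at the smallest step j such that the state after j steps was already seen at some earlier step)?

Run of M on w = b b a a b b:
  step 0: p0  (start)
  step 1: p4  (read b: p0→p4)
  step 2: p2  (read b: p4→p2)
  step 3: p3  (read a: p2→p3)
  step 4: p3  (read a: p3→p3)   ← first repeat (p3 seen earlier)
  step 5: p2  (read b: p3→p2)
  step 6: p1  (read b: p2→p1)

The earliest repeat is at step j = 4: M is in p3, which it already visited at step i = 3.
With |Q| = 5, pigeonhole forces a state repeat no later than step 5; the substring read between the first and second visits to that state can be pumped.

p3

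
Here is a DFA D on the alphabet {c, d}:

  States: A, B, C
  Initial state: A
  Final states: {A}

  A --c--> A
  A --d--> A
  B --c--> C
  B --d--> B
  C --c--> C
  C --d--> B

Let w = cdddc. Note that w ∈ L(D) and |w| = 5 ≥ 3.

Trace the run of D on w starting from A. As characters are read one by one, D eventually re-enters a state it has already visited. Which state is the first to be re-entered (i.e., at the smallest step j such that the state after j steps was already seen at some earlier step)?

A

Run of D on w = c d d d c:
  step 0: A  (start)
  step 1: A  (read c: A→A)   ← first repeat (A seen earlier)
  step 2: A  (read d: A→A)
  step 3: A  (read d: A→A)
  step 4: A  (read d: A→A)
  step 5: A  (read c: A→A)

The earliest repeat is at step j = 1: D is in A, which it already visited at step i = 0.
With |Q| = 3, pigeonhole forces a state repeat no later than step 3; the substring read between the first and second visits to that state can be pumped.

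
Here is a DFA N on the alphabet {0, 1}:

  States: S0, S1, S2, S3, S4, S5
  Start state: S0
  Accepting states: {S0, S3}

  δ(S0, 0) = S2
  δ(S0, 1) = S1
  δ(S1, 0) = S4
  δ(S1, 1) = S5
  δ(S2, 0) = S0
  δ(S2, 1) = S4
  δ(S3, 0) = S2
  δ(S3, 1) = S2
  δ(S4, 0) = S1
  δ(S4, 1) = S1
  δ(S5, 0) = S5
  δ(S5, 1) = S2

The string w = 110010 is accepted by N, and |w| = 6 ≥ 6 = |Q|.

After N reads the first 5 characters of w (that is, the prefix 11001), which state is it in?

S2

State sequence: S0 -1-> S1 -1-> S5 -0-> S5 -0-> S5 -1-> S2

After reading 5 characters, N is in state S2.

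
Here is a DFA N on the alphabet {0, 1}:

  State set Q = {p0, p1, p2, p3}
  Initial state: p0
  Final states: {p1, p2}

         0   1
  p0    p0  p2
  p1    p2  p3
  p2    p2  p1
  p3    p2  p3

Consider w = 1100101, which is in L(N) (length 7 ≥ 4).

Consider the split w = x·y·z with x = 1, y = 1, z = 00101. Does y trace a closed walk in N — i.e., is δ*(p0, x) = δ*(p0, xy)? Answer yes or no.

Run of N on the first 2 characters of w = 1 1:
  step 0: p0  (start)
  step 1: p2  (read 1: p0→p2)
  step 2: p1  (read 1: p2→p1)

After x (step 1): p2. After xy (step 2): p1.
They differ (p2 ≠ p1), so y is not a cycle from the state after x; this split is not the one the pumping-lemma construction produces, and pumping y need not keep the string in L(N).

no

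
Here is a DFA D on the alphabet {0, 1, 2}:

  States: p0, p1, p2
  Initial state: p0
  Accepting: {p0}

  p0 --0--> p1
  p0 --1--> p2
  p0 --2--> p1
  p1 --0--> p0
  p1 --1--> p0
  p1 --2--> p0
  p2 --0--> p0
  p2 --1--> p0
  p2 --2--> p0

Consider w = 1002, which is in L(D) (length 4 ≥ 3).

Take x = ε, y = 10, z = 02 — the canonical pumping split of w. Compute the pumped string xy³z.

10101002

xy^3z = ε·10·10·10·02 = 10101002.
Reading y = 10 takes D from p0 back to p0, so after x·y·y·y the machine is still in p0, and z then leads to the accepting state p0. Hence 10101002 ∈ L(D).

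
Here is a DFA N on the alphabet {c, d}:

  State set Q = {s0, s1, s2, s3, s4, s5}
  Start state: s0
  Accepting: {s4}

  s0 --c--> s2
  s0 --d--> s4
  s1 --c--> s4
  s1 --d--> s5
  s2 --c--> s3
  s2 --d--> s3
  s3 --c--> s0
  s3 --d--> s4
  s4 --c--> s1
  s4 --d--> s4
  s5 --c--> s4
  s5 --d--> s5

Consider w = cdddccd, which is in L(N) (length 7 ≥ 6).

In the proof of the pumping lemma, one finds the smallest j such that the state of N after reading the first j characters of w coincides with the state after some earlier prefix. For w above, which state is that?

Run of N on w = c d d d c c d:
  step 0: s0  (start)
  step 1: s2  (read c: s0→s2)
  step 2: s3  (read d: s2→s3)
  step 3: s4  (read d: s3→s4)
  step 4: s4  (read d: s4→s4)   ← first repeat (s4 seen earlier)
  step 5: s1  (read c: s4→s1)
  step 6: s4  (read c: s1→s4)
  step 7: s4  (read d: s4→s4)

The earliest repeat is at step j = 4: N is in s4, which it already visited at step i = 3.
The DFA has 6 states, so the proof of the pumping lemma guarantees a repeated state among the first 6+1 visited; the segment between the two visits is the pumpable y.

s4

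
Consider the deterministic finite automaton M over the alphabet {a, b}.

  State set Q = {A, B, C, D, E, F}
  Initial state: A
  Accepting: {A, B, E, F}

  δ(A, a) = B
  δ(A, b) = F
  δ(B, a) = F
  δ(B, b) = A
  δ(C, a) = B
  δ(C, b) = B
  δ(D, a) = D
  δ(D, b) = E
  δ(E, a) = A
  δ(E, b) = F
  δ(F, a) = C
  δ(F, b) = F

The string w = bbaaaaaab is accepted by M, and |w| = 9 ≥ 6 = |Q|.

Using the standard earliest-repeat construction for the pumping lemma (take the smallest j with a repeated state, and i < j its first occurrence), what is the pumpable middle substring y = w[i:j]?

State sequence: A -b-> F -b-> F -a-> C -a-> B -a-> F -a-> C -a-> B -a-> F -b-> F
First repeat at step 2: F was already visited.

So i = 1, j = 2, giving x = w[0:1] = b, y = w[1:2] = b, z = w[2:9] = aaaaaab.
Check: |xy| = 2 ≤ 6 and |y| = 1 ≥ 1. Reading y takes M from F back to F, so every xyⁱz is accepted.

b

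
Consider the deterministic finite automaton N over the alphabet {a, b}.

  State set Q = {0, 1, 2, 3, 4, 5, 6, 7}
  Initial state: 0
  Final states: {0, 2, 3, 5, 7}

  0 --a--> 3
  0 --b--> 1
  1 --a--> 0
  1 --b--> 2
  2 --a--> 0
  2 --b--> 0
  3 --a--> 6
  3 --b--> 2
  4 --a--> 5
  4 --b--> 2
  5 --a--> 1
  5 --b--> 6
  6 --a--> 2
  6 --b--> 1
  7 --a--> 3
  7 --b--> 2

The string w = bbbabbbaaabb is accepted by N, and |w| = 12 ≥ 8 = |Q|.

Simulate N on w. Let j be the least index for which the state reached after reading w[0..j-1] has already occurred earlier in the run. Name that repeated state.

Run of N on w = b b b a b b b a a a b b:
  step 0: 0  (start)
  step 1: 1  (read b: 0→1)
  step 2: 2  (read b: 1→2)
  step 3: 0  (read b: 2→0)   ← first repeat (0 seen earlier)
  step 4: 3  (read a: 0→3)
  step 5: 2  (read b: 3→2)
  step 6: 0  (read b: 2→0)
  step 7: 1  (read b: 0→1)
  step 8: 0  (read a: 1→0)
  step 9: 3  (read a: 0→3)
  step 10: 6  (read a: 3→6)
  step 11: 1  (read b: 6→1)
  step 12: 2  (read b: 1→2)

The earliest repeat is at step j = 3: N is in 0, which it already visited at step i = 0.

0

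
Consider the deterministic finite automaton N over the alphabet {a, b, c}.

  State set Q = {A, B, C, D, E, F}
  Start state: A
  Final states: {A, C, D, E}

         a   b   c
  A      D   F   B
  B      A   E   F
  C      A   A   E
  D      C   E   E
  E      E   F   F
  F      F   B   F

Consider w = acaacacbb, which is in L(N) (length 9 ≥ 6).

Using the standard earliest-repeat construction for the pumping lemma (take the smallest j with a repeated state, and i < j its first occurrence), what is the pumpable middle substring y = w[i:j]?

a

Run of N on w = a c a a c a c b b:
  step 0: A  (start)
  step 1: D  (read a: A→D)
  step 2: E  (read c: D→E)
  step 3: E  (read a: E→E)   ← first repeat (E seen earlier)
  step 4: E  (read a: E→E)
  step 5: F  (read c: E→F)
  step 6: F  (read a: F→F)
  step 7: F  (read c: F→F)
  step 8: B  (read b: F→B)
  step 9: E  (read b: B→E)

So i = 2, j = 3, giving x = w[0:2] = ac, y = w[2:3] = a, z = w[3:9] = acacbb.
Check: |xy| = 3 ≤ 6 and |y| = 1 ≥ 1. Reading y takes N from E back to E, so every xyⁱz is accepted.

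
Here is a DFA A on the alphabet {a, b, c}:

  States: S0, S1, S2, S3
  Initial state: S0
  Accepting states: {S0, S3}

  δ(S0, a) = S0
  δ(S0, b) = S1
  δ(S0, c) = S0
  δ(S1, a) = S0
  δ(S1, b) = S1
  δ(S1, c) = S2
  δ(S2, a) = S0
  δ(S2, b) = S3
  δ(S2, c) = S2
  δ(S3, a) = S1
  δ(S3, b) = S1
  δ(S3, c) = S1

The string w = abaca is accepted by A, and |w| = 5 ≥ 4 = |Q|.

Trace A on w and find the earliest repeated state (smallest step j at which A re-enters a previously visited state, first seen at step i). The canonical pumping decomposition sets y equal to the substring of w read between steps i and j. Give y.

a

State sequence: S0 -a-> S0 -b-> S1 -a-> S0 -c-> S0 -a-> S0
First repeat at step 1: S0 was already visited.

So i = 0, j = 1, giving x = w[0:0] = ε, y = w[0:1] = a, z = w[1:5] = baca.
Check: |xy| = 1 ≤ 4 and |y| = 1 ≥ 1. Reading y takes A from S0 back to S0, so every xyⁱz is accepted.
Pumping length from the standard proof: p = 4 (the number of states). The repeated state found above gives |xy| = j ≤ 4 and |y| = j − i ≥ 1.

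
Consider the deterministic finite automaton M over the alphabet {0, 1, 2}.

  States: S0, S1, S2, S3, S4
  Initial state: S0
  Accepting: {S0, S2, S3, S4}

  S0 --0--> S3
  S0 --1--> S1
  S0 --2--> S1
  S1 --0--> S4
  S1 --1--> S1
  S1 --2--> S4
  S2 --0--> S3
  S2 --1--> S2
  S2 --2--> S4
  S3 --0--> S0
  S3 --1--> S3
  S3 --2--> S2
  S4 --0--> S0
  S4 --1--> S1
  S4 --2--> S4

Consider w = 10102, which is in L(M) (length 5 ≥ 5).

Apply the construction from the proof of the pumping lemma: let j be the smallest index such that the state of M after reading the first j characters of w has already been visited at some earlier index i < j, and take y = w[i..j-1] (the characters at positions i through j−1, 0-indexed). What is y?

01

Run of M on w = 1 0 1 0 2:
  step 0: S0  (start)
  step 1: S1  (read 1: S0→S1)
  step 2: S4  (read 0: S1→S4)
  step 3: S1  (read 1: S4→S1)   ← first repeat (S1 seen earlier)
  step 4: S4  (read 0: S1→S4)
  step 5: S4  (read 2: S4→S4)

So i = 1, j = 3, giving x = w[0:1] = 1, y = w[1:3] = 01, z = w[3:5] = 02.
Check: |xy| = 3 ≤ 5 and |y| = 2 ≥ 1. Reading y takes M from S1 back to S1, so every xyⁱz is accepted.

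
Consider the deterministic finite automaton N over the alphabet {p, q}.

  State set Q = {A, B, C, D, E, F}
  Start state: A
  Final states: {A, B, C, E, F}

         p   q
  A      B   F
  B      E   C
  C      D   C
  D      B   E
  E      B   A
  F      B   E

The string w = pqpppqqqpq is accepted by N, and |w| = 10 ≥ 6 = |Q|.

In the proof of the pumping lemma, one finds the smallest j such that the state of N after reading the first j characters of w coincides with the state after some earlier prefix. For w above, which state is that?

State sequence: A -p-> B -q-> C -p-> D -p-> B -p-> E -q-> A -q-> F -q-> E -p-> B -q-> C
First repeat at step 4: B was already visited.

The earliest repeat is at step j = 4: N is in B, which it already visited at step i = 1.
Pumping length from the standard proof: p = 6 (the number of states). The repeated state found above gives |xy| = j ≤ 6 and |y| = j − i ≥ 1.

B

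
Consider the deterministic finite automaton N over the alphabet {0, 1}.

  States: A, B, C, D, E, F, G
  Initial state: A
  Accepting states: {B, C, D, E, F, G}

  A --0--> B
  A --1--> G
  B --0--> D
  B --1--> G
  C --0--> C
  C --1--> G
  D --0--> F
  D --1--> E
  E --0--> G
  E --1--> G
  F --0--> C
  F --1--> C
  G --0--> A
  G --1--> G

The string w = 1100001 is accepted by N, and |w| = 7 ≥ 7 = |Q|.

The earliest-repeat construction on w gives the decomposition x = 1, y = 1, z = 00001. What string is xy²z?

xy^2z = 1·1·1·00001 = 11100001.
Reading y = 1 takes N from G back to G, so after x·y·y the machine is still in G, and z then leads to the accepting state C. Hence 11100001 ∈ L(N).

11100001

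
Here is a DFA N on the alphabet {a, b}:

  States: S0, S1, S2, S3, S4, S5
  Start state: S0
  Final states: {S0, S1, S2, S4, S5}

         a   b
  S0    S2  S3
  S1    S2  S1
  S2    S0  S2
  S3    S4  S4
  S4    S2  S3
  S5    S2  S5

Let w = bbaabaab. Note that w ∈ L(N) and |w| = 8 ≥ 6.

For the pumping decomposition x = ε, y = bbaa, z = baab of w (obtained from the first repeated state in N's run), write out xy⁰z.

baab

xy⁰z = xz = ε·baab = baab.
Reading y = bbaa takes N from S0 back to S0, so after x the machine is still in S0, and z then leads to the accepting state S2. Hence baab ∈ L(N).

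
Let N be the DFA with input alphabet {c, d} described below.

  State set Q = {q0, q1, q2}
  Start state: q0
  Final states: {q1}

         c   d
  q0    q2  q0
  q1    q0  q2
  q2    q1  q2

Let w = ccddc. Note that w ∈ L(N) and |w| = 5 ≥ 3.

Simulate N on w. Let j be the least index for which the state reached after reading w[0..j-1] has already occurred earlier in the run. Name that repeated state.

q2

Run of N on w = c c d d c:
  step 0: q0  (start)
  step 1: q2  (read c: q0→q2)
  step 2: q1  (read c: q2→q1)
  step 3: q2  (read d: q1→q2)   ← first repeat (q2 seen earlier)
  step 4: q2  (read d: q2→q2)
  step 5: q1  (read c: q2→q1)

The earliest repeat is at step j = 3: N is in q2, which it already visited at step i = 1.
Since N has 3 states, any run of length ≥ 3 visits 3+1 states, so by pigeonhole some state repeats within the first 3 steps — that repeat gives the pumpable loop.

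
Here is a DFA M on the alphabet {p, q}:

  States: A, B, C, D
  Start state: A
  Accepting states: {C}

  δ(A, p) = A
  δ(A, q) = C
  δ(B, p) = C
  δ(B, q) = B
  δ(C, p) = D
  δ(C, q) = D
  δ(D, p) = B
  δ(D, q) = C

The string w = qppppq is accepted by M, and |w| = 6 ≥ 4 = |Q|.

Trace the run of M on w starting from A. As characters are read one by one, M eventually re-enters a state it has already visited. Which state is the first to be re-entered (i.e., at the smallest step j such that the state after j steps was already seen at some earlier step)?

State sequence: A -q-> C -p-> D -p-> B -p-> C -p-> D -q-> C
First repeat at step 4: C was already visited.

The earliest repeat is at step j = 4: M is in C, which it already visited at step i = 1.
Pumping length from the standard proof: p = 4 (the number of states). The repeated state found above gives |xy| = j ≤ 4 and |y| = j − i ≥ 1.

C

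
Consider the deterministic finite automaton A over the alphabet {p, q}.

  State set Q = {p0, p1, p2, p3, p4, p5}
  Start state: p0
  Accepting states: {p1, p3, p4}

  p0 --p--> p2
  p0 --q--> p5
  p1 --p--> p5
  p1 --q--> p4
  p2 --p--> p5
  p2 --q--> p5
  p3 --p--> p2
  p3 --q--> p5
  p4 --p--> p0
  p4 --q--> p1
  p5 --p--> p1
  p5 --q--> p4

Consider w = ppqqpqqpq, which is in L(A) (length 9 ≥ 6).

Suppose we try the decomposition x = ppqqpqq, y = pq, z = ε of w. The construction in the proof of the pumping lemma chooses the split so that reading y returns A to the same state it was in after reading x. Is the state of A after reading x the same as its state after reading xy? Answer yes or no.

no

State sequence: p0 -p-> p2 -p-> p5 -q-> p4 -q-> p1 -p-> p5 -q-> p4 -q-> p1 -p-> p5 -q-> p4

After x (step 7): p1. After xy (step 9): p4.
They differ (p1 ≠ p4), so y is not a cycle from the state after x; this split is not the one the pumping-lemma construction produces, and pumping y need not keep the string in L(A).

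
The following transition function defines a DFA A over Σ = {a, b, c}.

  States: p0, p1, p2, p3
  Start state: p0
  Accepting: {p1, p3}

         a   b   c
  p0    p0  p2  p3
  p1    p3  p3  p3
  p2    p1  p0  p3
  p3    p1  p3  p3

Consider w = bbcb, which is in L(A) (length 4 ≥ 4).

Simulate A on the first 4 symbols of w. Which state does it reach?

Run of A on the first 4 characters of w = b b c b:
  step 0: p0  (start)
  step 1: p2  (read b: p0→p2)
  step 2: p0  (read b: p2→p0)
  step 3: p3  (read c: p0→p3)
  step 4: p3  (read b: p3→p3)

After reading 4 characters, A is in state p3.

p3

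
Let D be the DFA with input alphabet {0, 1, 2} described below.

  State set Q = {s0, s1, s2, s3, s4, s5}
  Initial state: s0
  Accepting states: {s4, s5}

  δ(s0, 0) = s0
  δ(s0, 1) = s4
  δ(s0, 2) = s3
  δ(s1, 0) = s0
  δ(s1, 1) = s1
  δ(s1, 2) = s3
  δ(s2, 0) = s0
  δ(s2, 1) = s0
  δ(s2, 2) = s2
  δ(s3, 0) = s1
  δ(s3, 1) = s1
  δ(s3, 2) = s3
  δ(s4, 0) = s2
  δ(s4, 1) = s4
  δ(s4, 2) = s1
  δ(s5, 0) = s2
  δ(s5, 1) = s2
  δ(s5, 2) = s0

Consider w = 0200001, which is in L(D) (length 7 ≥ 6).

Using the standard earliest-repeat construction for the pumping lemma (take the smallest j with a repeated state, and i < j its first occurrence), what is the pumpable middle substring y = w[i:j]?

State sequence: s0 -0-> s0 -2-> s3 -0-> s1 -0-> s0 -0-> s0 -0-> s0 -1-> s4
First repeat at step 1: s0 was already visited.

So i = 0, j = 1, giving x = w[0:0] = ε, y = w[0:1] = 0, z = w[1:7] = 200001.
Check: |xy| = 1 ≤ 6 and |y| = 1 ≥ 1. Reading y takes D from s0 back to s0, so every xyⁱz is accepted.
Pumping length from the standard proof: p = 6 (the number of states). The repeated state found above gives |xy| = j ≤ 6 and |y| = j − i ≥ 1.

0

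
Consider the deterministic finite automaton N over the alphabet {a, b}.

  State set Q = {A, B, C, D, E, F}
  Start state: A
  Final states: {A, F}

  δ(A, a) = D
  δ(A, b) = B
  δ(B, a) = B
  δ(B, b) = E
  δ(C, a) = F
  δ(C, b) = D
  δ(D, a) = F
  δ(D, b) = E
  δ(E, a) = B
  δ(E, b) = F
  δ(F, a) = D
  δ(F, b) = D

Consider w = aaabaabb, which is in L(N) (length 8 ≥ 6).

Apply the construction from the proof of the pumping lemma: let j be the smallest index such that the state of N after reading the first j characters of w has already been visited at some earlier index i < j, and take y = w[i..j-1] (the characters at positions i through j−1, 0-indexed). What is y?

Run of N on w = a a a b a a b b:
  step 0: A  (start)
  step 1: D  (read a: A→D)
  step 2: F  (read a: D→F)
  step 3: D  (read a: F→D)   ← first repeat (D seen earlier)
  step 4: E  (read b: D→E)
  step 5: B  (read a: E→B)
  step 6: B  (read a: B→B)
  step 7: E  (read b: B→E)
  step 8: F  (read b: E→F)

So i = 1, j = 3, giving x = w[0:1] = a, y = w[1:3] = aa, z = w[3:8] = baabb.
Check: |xy| = 3 ≤ 6 and |y| = 2 ≥ 1. Reading y takes N from D back to D, so every xyⁱz is accepted.

aa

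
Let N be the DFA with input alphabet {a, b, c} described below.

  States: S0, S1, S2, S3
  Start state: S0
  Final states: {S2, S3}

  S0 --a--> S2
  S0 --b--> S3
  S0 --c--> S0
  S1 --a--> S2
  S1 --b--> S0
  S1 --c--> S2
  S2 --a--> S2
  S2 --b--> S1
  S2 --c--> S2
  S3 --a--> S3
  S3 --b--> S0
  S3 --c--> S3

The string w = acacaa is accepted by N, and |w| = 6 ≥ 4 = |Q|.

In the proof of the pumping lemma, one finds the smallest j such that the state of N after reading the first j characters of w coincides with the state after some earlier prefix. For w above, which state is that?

Run of N on w = a c a c a a:
  step 0: S0  (start)
  step 1: S2  (read a: S0→S2)
  step 2: S2  (read c: S2→S2)   ← first repeat (S2 seen earlier)
  step 3: S2  (read a: S2→S2)
  step 4: S2  (read c: S2→S2)
  step 5: S2  (read a: S2→S2)
  step 6: S2  (read a: S2→S2)

The earliest repeat is at step j = 2: N is in S2, which it already visited at step i = 1.

S2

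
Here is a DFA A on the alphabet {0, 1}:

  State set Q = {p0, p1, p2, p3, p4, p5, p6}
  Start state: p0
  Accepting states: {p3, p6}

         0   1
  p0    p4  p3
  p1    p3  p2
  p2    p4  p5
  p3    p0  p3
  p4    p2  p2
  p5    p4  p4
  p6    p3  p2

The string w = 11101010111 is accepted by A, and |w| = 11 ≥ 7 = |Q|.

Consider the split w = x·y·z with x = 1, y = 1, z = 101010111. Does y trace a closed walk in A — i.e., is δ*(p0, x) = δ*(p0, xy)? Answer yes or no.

Run of A on the first 2 characters of w = 1 1:
  step 0: p0  (start)
  step 1: p3  (read 1: p0→p3)
  step 2: p3  (read 1: p3→p3)

After x (step 1): p3. After xy (step 2): p3.
They match, so y = 1 drives A around a cycle from p3 back to itself; pumping y any number of times keeps A in p3 before reading z, and xyⁱz ∈ L(A) for every i ≥ 0.

yes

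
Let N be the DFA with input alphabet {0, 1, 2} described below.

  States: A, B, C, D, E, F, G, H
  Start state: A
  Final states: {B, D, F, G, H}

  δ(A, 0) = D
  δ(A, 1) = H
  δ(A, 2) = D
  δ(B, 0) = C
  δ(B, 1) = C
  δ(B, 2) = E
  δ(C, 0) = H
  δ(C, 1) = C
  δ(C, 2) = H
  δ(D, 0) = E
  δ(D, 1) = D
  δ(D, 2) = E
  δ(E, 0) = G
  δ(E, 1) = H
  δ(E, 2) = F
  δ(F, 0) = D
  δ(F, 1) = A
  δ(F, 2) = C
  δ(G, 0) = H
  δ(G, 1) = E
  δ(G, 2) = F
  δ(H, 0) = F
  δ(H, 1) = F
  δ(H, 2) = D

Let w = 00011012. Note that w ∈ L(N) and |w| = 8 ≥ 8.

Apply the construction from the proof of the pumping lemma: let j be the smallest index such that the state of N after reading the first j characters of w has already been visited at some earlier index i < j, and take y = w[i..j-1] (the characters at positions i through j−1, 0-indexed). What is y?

01

State sequence: A -0-> D -0-> E -0-> G -1-> E -1-> H -0-> F -1-> A -2-> D
First repeat at step 4: E was already visited.

So i = 2, j = 4, giving x = w[0:2] = 00, y = w[2:4] = 01, z = w[4:8] = 1012.
Check: |xy| = 4 ≤ 8 and |y| = 2 ≥ 1. Reading y takes N from E back to E, so every xyⁱz is accepted.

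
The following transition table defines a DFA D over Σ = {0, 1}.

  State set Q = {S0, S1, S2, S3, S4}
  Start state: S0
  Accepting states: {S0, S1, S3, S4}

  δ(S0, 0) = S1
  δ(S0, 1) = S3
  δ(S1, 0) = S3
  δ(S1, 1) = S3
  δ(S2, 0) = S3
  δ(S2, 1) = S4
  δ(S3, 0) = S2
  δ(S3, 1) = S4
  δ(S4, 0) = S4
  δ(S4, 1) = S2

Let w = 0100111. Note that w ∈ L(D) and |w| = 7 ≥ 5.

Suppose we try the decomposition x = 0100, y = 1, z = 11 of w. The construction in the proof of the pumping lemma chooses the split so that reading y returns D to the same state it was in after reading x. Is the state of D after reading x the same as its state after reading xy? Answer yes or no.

no

State sequence: S0 -0-> S1 -1-> S3 -0-> S2 -0-> S3 -1-> S4

After x (step 4): S3. After xy (step 5): S4.
They differ (S3 ≠ S4), so y is not a cycle from the state after x; this split is not the one the pumping-lemma construction produces, and pumping y need not keep the string in L(D).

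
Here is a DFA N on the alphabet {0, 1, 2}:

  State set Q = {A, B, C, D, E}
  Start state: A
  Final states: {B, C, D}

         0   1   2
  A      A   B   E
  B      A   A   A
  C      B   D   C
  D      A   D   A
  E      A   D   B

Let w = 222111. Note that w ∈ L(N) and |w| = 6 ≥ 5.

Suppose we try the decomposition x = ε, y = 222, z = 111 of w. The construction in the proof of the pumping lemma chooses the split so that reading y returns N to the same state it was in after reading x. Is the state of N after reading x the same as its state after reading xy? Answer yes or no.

yes

Run of N on the first 3 characters of w = 2 2 2:
  step 0: A  (start)
  step 1: E  (read 2: A→E)
  step 2: B  (read 2: E→B)
  step 3: A  (read 2: B→A)

After x (step 0): A. After xy (step 3): A.
They match, so y = 222 drives N around a cycle from A back to itself; pumping y any number of times keeps N in A before reading z, and xyⁱz ∈ L(N) for every i ≥ 0.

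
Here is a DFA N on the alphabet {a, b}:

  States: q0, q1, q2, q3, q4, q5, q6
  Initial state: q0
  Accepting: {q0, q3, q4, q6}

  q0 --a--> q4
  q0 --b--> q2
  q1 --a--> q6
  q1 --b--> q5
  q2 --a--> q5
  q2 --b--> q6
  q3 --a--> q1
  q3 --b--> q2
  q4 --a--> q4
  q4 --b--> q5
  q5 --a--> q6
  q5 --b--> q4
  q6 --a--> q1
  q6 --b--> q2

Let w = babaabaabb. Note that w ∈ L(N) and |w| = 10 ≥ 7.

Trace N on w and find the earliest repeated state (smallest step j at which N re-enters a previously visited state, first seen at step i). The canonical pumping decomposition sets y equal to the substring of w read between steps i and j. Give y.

Run of N on w = b a b a a b a a b b:
  step 0: q0  (start)
  step 1: q2  (read b: q0→q2)
  step 2: q5  (read a: q2→q5)
  step 3: q4  (read b: q5→q4)
  step 4: q4  (read a: q4→q4)   ← first repeat (q4 seen earlier)
  step 5: q4  (read a: q4→q4)
  step 6: q5  (read b: q4→q5)
  step 7: q6  (read a: q5→q6)
  step 8: q1  (read a: q6→q1)
  step 9: q5  (read b: q1→q5)
  step 10: q4  (read b: q5→q4)

So i = 3, j = 4, giving x = w[0:3] = bab, y = w[3:4] = a, z = w[4:10] = abaabb.
Check: |xy| = 4 ≤ 7 and |y| = 1 ≥ 1. Reading y takes N from q4 back to q4, so every xyⁱz is accepted.

a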